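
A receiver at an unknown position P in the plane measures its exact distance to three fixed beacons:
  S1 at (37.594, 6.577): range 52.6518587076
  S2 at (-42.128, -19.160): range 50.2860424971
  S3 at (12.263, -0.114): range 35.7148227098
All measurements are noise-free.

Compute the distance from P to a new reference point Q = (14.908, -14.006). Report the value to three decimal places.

eq1: (x − 37.594)² + (y − 6.577)² = 52.6518587076²
eq2: (x + 42.128)² + (y + 19.160)² = 50.2860424971²
eq3: (x − 12.263)² + (y + 0.114)² = 35.7148227098²
eq2−eq1, eq2−eq3 (x²,y² cancel):
  159.444·x + 51.474·y = -928.840374
  108.782·x + 38.092·y = -738.342310
det = 159.444·38.092 − 51.474·108.782 = 474.096180
x = (-928.840374·38.092 − 51.474·-738.342310) / 474.096180 = 5.534836
y = (159.444·-738.342310 − -928.840374·108.782) / 474.096180 = -35.189353
|P − Q| = √((5.534836 − 14.908)² + (-35.189353 − -14.006)²) = 23.164426

23.164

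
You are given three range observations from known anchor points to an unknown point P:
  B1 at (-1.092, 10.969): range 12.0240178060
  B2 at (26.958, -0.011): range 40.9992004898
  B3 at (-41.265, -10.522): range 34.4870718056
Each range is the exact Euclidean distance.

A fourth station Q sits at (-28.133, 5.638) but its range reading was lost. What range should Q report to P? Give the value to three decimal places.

eq1: (x + 1.092)² + (y − 10.969)² = 12.0240178060²
eq2: (x − 26.958)² + (y + 0.011)² = 40.9992004898²
eq3: (x + 41.265)² + (y + 10.522)² = 34.4870718056²
eq2−eq1, eq2−eq3 (x²,y² cancel):
  -56.100·x + 21.960·y = 931.134977
  -136.446·x − 21.022·y = 1578.355143
det = -56.100·-21.022 − 21.960·-136.446 = 4175.688360
x = (931.134977·-21.022 − 21.960·1578.355143) / 4175.688360 = -12.988277
y = (-56.100·1578.355143 − 931.134977·-136.446) / 4175.688360 = 9.220975
|P − Q| = √((-12.988277 − -28.133)² + (9.220975 − 5.638)²) = 15.562787

15.563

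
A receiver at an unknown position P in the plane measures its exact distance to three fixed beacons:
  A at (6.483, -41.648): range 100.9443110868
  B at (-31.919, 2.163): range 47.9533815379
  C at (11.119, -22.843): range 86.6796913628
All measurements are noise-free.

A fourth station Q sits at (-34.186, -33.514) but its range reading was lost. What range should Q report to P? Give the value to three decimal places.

eq1: (x − 6.483)² + (y + 41.648)² = 100.9443110868²
eq2: (x + 31.919)² + (y − 2.163)² = 47.9533815379²
eq3: (x − 11.119)² + (y + 22.843)² = 86.6796913628²
eq2−eq1, eq2−eq3 (x²,y² cancel):
  76.804·x − 87.622·y = -7137.143077
  86.076·x − 50.012·y = -5591.908414
det = 76.804·-50.012 − -87.622·86.076 = 3701.029624
x = (-7137.143077·-50.012 − -87.622·-5591.908414) / 3701.029624 = -35.944430
y = (76.804·-5591.908414 − -7137.143077·86.076) / 3701.029624 = 49.947126
|P − Q| = √((-35.944430 − -34.186)² + (49.947126 − -33.514)²) = 83.479648

83.480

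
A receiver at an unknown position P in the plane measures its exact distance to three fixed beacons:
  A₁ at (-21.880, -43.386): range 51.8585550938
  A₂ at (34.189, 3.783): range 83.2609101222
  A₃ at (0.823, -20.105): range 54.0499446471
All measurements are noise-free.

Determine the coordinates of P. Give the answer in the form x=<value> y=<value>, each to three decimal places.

eq1: (x + 21.880)² + (y + 43.386)² = 51.8585550938²
eq2: (x − 34.189)² + (y − 3.783)² = 83.2609101222²
eq3: (x − 0.823)² + (y + 20.105)² = 54.0499446471²
eq3−eq1, eq3−eq2 (x²,y² cancel):
  -45.406·x − 46.562·y = 2188.277822
  66.732·x + 47.776·y = -3232.672182
det = -45.406·47.776 − -46.562·66.732 = 937.858328
x = (2188.277822·47.776 − -46.562·-3232.672182) / 937.858328 = -49.018620
y = (-45.406·-3232.672182 − 2188.277822·66.732) / 937.858328 = 0.804554

x=-49.019 y=0.805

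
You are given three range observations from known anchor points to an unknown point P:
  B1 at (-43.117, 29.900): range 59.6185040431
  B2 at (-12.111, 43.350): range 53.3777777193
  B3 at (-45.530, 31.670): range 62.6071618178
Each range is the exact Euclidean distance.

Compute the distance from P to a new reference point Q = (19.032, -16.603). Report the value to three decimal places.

eq1: (x + 43.117)² + (y − 29.900)² = 59.6185040431²
eq2: (x + 12.111)² + (y − 43.350)² = 53.3777777193²
eq3: (x + 45.530)² + (y − 31.670)² = 62.6071618178²
eq1−eq3, eq1−eq2 (x²,y² cancel):
  -4.826·x + 3.540·y = -42.406576
  62.012·x + 26.900·y = -22.007998
det = -4.826·26.900 − 3.540·62.012 = -349.341880
x = (-42.406576·26.900 − 3.540·-22.007998) / -349.341880 = 3.042374
y = (-4.826·-22.007998 − -42.406576·62.012) / -349.341880 = -7.831661
|P − Q| = √((3.042374 − 19.032)² + (-7.831661 − -16.603)²) = 18.237449

18.237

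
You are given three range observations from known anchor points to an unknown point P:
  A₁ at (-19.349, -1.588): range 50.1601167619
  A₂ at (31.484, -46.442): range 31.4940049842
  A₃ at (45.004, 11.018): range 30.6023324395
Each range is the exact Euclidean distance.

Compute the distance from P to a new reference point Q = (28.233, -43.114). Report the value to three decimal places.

eq1: (x + 19.349)² + (y + 1.588)² = 50.1601167619²
eq2: (x − 31.484)² + (y + 46.442)² = 31.4940049842²
eq3: (x − 45.004)² + (y − 11.018)² = 30.6023324395²
eq2−eq3, eq2−eq1 (x²,y² cancel):
  27.040·x + 114.920·y = -945.975681
  -101.666·x + 89.708·y = -4295.361039
det = 27.040·89.708 − 114.920·-101.666 = 14109.161040
x = (-945.975681·89.708 − 114.920·-4295.361039) / 14109.161040 = 28.971340
y = (27.040·-4295.361039 − -945.975681·-101.666) / 14109.161040 = -15.048388
|P − Q| = √((28.971340 − 28.233)² + (-15.048388 − -43.114)²) = 28.075323

28.075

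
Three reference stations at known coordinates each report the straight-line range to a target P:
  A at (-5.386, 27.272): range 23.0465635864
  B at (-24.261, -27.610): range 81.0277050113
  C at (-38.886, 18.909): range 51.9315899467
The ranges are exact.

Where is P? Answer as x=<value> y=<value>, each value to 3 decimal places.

eq1: (x + 5.386)² + (y − 27.272)² = 23.0465635864²
eq2: (x + 24.261)² + (y + 27.610)² = 81.0277050113²
eq3: (x + 38.886)² + (y − 18.909)² = 51.9315899467²
eq1−eq3, eq1−eq2 (x²,y² cancel):
  -67.000·x − 16.726·y = -1068.845644
  -37.750·x − 109.764·y = -5456.207645
det = -67.000·-109.764 − -16.726·-37.750 = 6722.781500
x = (-1068.845644·-109.764 − -16.726·-5456.207645) / 6722.781500 = 3.876408
y = (-67.000·-5456.207645 − -1068.845644·-37.750) / 6722.781500 = 48.375362

x=3.876 y=48.375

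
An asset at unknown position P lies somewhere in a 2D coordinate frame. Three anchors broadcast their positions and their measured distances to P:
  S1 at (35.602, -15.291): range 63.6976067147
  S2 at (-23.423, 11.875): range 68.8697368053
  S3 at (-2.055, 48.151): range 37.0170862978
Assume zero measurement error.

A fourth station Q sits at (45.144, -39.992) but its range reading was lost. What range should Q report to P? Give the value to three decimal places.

88.980

eq1: (x − 35.602)² + (y + 15.291)² = 63.6976067147²
eq2: (x + 23.423)² + (y − 11.875)² = 68.8697368053²
eq3: (x + 2.055)² + (y − 48.151)² = 37.0170862978²
eq3−eq2, eq3−eq1 (x²,y² cancel):
  -42.736·x − 72.552·y = -5005.865242
  75.314·x − 126.884·y = -3508.545164
det = -42.736·-126.884 − -72.552·75.314 = 10886.695952
x = (-5005.865242·-126.884 − -72.552·-3508.545164) / 10886.695952 = 34.961226
y = (-42.736·-3508.545164 − -5005.865242·75.314) / 10886.695952 = 48.403384
|P − Q| = √((34.961226 − 45.144)² + (48.403384 − -39.992)²) = 88.979957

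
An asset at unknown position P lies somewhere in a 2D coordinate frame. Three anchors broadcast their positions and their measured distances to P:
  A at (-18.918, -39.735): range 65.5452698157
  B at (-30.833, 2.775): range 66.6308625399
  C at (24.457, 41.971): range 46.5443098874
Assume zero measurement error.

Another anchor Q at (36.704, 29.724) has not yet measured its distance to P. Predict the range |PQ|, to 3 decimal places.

32.983

eq1: (x + 18.918)² + (y + 39.735)² = 65.5452698157²
eq2: (x + 30.833)² + (y − 2.775)² = 66.6308625399²
eq3: (x − 24.457)² + (y − 41.971)² = 46.5443098874²
eq1−eq3, eq1−eq2 (x²,y² cancel):
  86.750·x + 163.412·y = 2552.758353
  -23.830·x + 85.020·y = -1121.875883
det = 86.750·85.020 − 163.412·-23.830 = 11269.592960
x = (2552.758353·85.020 − 163.412·-1121.875883) / 11269.592960 = 35.525994
y = (86.750·-1121.875883 − 2552.758353·-23.830) / 11269.592960 = -3.237961
|P − Q| = √((35.525994 − 36.704)² + (-3.237961 − 29.724)²) = 32.983004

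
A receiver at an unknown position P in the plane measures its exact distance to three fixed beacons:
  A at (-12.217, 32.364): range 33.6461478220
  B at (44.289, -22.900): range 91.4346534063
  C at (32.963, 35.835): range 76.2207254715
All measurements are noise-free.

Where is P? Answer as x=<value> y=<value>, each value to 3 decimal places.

eq1: (x + 12.217)² + (y − 32.364)² = 33.6461478220²
eq2: (x − 44.289)² + (y + 22.900)² = 91.4346534063²
eq3: (x − 32.963)² + (y − 35.835)² = 76.2207254715²
eq3−eq1, eq3−eq2 (x²,y² cancel):
  -90.360·x − 6.942·y = 3503.512719
  22.652·x − 117.470·y = -2435.477925
det = -90.360·-117.470 − -6.942·22.652 = 10771.839384
x = (3503.512719·-117.470 − -6.942·-2435.477925) / 10771.839384 = -39.776375
y = (-90.360·-2435.477925 − 3503.512719·22.652) / 10771.839384 = 13.062599

x=-39.776 y=13.063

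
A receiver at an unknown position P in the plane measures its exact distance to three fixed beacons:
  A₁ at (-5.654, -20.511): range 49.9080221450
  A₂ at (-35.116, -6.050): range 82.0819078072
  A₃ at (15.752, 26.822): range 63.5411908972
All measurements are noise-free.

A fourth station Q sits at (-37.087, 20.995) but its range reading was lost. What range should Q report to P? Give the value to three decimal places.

eq1: (x + 5.654)² + (y + 20.511)² = 49.9080221450²
eq2: (x + 35.116)² + (y + 6.050)² = 82.0819078072²
eq3: (x − 15.752)² + (y − 26.822)² = 63.5411908972²
eq3−eq2, eq3−eq1 (x²,y² cancel):
  -101.736·x − 65.744·y = -2397.765881
  -42.812·x − 94.666·y = 1031.795915
det = -101.736·-94.666 − -65.744·-42.812 = 6816.308048
x = (-2397.765881·-94.666 − -65.744·1031.795915) / 6816.308048 = 43.252343
y = (-101.736·1031.795915 − -2397.765881·-42.812) / 6816.308048 = -30.459882
|P − Q| = √((43.252343 − -37.087)² + (-30.459882 − 20.995)²) = 95.404481

95.404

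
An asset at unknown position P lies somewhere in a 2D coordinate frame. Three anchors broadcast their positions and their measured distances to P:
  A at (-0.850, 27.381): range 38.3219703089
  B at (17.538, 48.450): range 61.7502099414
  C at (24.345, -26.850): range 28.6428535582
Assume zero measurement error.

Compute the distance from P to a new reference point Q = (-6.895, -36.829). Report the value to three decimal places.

26.960

eq1: (x + 0.850)² + (y − 27.381)² = 38.3219703089²
eq2: (x − 17.538)² + (y − 48.450)² = 61.7502099414²
eq3: (x − 24.345)² + (y + 26.850)² = 28.6428535582²
eq1−eq2, eq1−eq3 (x²,y² cancel):
  36.776·x + 42.138·y = -439.972736
  50.390·x − 108.462·y = 1211.320212
det = 36.776·-108.462 − 42.138·50.390 = -6112.132332
x = (-439.972736·-108.462 − 42.138·1211.320212) / -6112.132332 = 0.543556
y = (36.776·1211.320212 − -439.972736·50.390) / -6112.132332 = -10.915624
|P − Q| = √((0.543556 − -6.895)² + (-10.915624 − -36.829)²) = 26.959881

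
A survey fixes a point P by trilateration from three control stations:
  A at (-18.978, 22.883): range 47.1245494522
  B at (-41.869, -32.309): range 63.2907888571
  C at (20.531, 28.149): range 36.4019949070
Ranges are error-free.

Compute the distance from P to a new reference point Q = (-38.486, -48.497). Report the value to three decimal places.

68.334

eq1: (x + 18.978)² + (y − 22.883)² = 47.1245494522²
eq2: (x + 41.869)² + (y + 32.309)² = 63.2907888571²
eq3: (x − 20.531)² + (y − 28.149)² = 36.4019949070²
eq3−eq2, eq3−eq1 (x²,y² cancel):
  -124.800·x − 120.916·y = -1097.622241
  -79.018·x − 10.532·y = -1225.709917
det = -124.800·-10.532 − -120.916·-79.018 = -8240.146888
x = (-1097.622241·-10.532 − -120.916·-1225.709917) / -8240.146888 = 16.583173
y = (-124.800·-1225.709917 − -1097.622241·-79.018) / -8240.146888 = -8.038289
|P − Q| = √((16.583173 − -38.486)² + (-8.038289 − -48.497)²) = 68.333894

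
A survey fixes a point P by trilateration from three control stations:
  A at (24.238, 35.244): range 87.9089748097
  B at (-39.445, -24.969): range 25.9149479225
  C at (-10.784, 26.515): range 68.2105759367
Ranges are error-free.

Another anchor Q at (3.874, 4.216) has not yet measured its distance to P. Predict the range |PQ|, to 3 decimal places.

50.925

eq1: (x − 24.238)² + (y − 35.244)² = 87.9089748097²
eq2: (x + 39.445)² + (y + 24.969)² = 25.9149479225²
eq3: (x + 10.784)² + (y − 26.515)² = 68.2105759367²
eq2−eq1, eq2−eq3 (x²,y² cancel):
  127.366·x + 120.426·y = -7406.142132
  57.322·x + 102.968·y = -5341.117249
det = 127.366·102.968 − 120.426·57.322 = 6211.563116
x = (-7406.142132·102.968 − 120.426·-5341.117249) / 6211.563116 = -19.220002
y = (127.366·-5341.117249 − -7406.142132·57.322) / 6211.563116 = -41.171901
|P − Q| = √((-19.220002 − 3.874)² + (-41.171901 − 4.216)²) = 50.925381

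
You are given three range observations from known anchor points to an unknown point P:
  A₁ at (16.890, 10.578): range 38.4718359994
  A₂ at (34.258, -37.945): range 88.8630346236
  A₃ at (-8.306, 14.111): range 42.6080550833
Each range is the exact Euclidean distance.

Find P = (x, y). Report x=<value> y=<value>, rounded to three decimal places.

eq1: (x − 16.890)² + (y − 10.578)² = 38.4718359994²
eq2: (x − 34.258)² + (y + 37.945)² = 88.8630346236²
eq3: (x + 8.306)² + (y − 14.111)² = 42.6080550833²
eq3−eq1, eq3−eq2 (x²,y² cancel):
  50.392·x − 7.066·y = 464.420420
  85.128·x − 104.112·y = -3735.868933
det = 50.392·-104.112 − -7.066·85.128 = -4644.897456
x = (464.420420·-104.112 − -7.066·-3735.868933) / -4644.897456 = 16.092796
y = (50.392·-3735.868933 − 464.420420·85.128) / -4644.897456 = 49.041575

x=16.093 y=49.042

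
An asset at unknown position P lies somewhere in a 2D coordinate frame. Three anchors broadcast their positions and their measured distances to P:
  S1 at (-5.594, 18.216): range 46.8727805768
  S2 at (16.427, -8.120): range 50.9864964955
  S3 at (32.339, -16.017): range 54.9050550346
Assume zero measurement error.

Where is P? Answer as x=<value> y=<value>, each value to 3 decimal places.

x=36.553 y=38.726

eq1: (x + 5.594)² + (y − 18.216)² = 46.8727805768²
eq2: (x − 16.427)² + (y + 8.120)² = 50.9864964955²
eq3: (x − 32.339)² + (y + 16.017)² = 54.9050550346²
eq2−eq3, eq2−eq1 (x²,y² cancel):
  31.824·x − 15.794·y = 551.632238
  -44.042·x + 52.672·y = 429.900029
det = 31.824·52.672 − -15.794·-44.042 = 980.634380
x = (551.632238·52.672 − -15.794·429.900029) / 980.634380 = 36.553291
y = (31.824·429.900029 − 551.632238·-44.042) / 980.634380 = 38.726080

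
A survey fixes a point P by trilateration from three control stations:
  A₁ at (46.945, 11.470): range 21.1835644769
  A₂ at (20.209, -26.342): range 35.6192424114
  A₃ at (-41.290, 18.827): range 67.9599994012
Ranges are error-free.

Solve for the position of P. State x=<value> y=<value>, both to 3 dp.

eq1: (x − 46.945)² + (y − 11.470)² = 21.1835644769²
eq2: (x − 20.209)² + (y + 26.342)² = 35.6192424114²
eq3: (x + 41.290)² + (y − 18.827)² = 67.9599994012²
eq3−eq2, eq3−eq1 (x²,y² cancel):
  122.998·x − 90.338·y = 2392.815705
  176.470·x − 14.714·y = 4445.892011
det = 122.998·-14.714 − -90.338·176.470 = 14132.154288
x = (2392.815705·-14.714 − -90.338·4445.892011) / 14132.154288 = 25.928467
y = (122.998·4445.892011 − 2392.815705·176.470) / 14132.154288 = 8.815049

x=25.928 y=8.815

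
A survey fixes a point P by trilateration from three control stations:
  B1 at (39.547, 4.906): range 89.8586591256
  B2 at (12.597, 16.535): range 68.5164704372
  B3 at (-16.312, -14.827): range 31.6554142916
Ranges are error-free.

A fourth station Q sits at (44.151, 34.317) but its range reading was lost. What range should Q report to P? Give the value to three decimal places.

104.728

eq1: (x − 39.547)² + (y − 4.906)² = 89.8586591256²
eq2: (x − 12.597)² + (y − 16.535)² = 68.5164704372²
eq3: (x + 16.312)² + (y + 14.827)² = 31.6554142916²
eq3−eq1, eq3−eq2 (x²,y² cancel):
  111.718·x + 39.466·y = -5970.400594
  57.818·x + 62.724·y = -3746.272106
det = 111.718·62.724 − 39.466·57.818 = 4725.554644
x = (-5970.400594·62.724 − 39.466·-3746.272106) / 4725.554644 = -47.959880
y = (111.718·-3746.272106 − -5970.400594·57.818) / 4725.554644 = -15.517629
|P − Q| = √((-47.959880 − 44.151)² + (-15.517629 − 34.317)²) = 104.727763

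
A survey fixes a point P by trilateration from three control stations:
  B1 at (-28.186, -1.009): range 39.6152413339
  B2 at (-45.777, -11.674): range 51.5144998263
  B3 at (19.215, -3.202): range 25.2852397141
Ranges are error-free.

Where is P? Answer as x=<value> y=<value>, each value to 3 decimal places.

eq1: (x + 28.186)² + (y + 1.009)² = 39.6152413339²
eq2: (x + 45.777)² + (y + 11.674)² = 51.5144998263²
eq3: (x − 19.215)² + (y + 3.202)² = 25.2852397141²
eq3−eq2, eq3−eq1 (x²,y² cancel):
  -129.984·x − 16.944·y = -162.053369
  -94.802·x + 4.386·y = -514.024351
det = -129.984·4.386 − -16.944·-94.802 = -2176.434912
x = (-162.053369·4.386 − -16.944·-514.024351) / -2176.434912 = 4.328360
y = (-129.984·-514.024351 − -162.053369·-94.802) / -2176.434912 = -23.640476

x=4.328 y=-23.640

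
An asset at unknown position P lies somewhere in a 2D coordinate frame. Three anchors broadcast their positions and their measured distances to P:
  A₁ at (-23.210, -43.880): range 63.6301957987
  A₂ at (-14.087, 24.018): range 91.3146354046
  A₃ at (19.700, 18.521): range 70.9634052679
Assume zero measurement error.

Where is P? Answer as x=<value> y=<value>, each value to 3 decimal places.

x=40.178 y=-49.423

eq1: (x + 23.210)² + (y + 43.880)² = 63.6301957987²
eq2: (x + 14.087)² + (y − 24.018)² = 91.3146354046²
eq3: (x − 19.700)² + (y − 18.521)² = 70.9634052679²
eq2−eq3, eq2−eq1 (x²,y² cancel):
  67.574·x − 10.994·y = 3258.367300
  -18.246·x − 135.796·y = 5978.411429
det = 67.574·-135.796 − -10.994·-18.246 = -9376.875428
x = (3258.367300·-135.796 − -10.994·5978.411429) / -9376.875428 = 40.178266
y = (67.574·5978.411429 − 3258.367300·-18.246) / -9376.875428 = -49.423430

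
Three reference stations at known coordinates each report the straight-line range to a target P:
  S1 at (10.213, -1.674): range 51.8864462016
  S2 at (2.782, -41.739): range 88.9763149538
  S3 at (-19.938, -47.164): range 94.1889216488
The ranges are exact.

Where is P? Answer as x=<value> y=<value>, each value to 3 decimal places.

x=-9.264 y=46.418

eq1: (x − 10.213)² + (y + 1.674)² = 51.8864462016²
eq2: (x − 2.782)² + (y + 41.739)² = 88.9763149538²
eq3: (x + 19.938)² + (y + 47.164)² = 94.1889216488²
eq3−eq1, eq3−eq2 (x²,y² cancel):
  60.302·x + 90.980·y = 3664.490567
  45.440·x + 10.850·y = 82.685244
det = 60.302·10.850 − 90.980·45.440 = -3479.854500
x = (3664.490567·10.850 − 90.980·82.685244) / -3479.854500 = -9.263899
y = (60.302·82.685244 − 3664.490567·45.440) / -3479.854500 = 46.418138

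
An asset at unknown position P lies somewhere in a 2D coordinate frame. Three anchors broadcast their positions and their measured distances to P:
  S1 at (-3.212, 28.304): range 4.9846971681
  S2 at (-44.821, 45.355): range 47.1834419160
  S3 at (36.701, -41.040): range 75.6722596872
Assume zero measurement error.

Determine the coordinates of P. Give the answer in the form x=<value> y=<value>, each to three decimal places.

eq1: (x + 3.212)² + (y − 28.304)² = 4.9846971681²
eq2: (x + 44.821)² + (y − 45.355)² = 47.1834419160²
eq3: (x − 36.701)² + (y + 41.040)² = 75.6722596872²
eq2−eq1, eq2−eq3 (x²,y² cancel):
  83.218·x − 34.102·y = -1053.134721
  163.044·x − 172.790·y = -4534.766760
det = 83.218·-172.790 − -34.102·163.044 = -8819.111732
x = (-1053.134721·-172.790 − -34.102·-4534.766760) / -8819.111732 = -3.098558
y = (83.218·-4534.766760 − -1053.134721·163.044) / -8819.111732 = 23.320594

x=-3.099 y=23.321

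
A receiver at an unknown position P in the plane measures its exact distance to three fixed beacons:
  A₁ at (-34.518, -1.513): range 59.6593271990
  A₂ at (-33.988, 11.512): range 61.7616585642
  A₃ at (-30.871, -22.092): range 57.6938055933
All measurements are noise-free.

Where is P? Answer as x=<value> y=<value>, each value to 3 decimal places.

eq1: (x + 34.518)² + (y + 1.513)² = 59.6593271990²
eq2: (x + 33.988)² + (y − 11.512)² = 61.7616585642²
eq3: (x + 30.871)² + (y + 22.092)² = 57.6938055933²
eq1−eq3, eq1−eq2 (x²,y² cancel):
  7.294·x − 41.158·y = 477.953730
  1.060·x + 26.050·y = -161.338352
det = 7.294·26.050 − -41.158·1.060 = 233.636180
x = (477.953730·26.050 − -41.158·-161.338352) / 233.636180 = 24.869140
y = (7.294·-161.338352 − 477.953730·1.060) / 233.636180 = -7.205360

x=24.869 y=-7.205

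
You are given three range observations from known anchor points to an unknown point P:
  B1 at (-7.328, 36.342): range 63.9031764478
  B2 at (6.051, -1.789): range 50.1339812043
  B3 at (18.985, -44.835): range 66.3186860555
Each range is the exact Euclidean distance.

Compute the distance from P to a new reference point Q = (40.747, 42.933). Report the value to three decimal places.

102.158

eq1: (x + 7.328)² + (y − 36.342)² = 63.9031764478²
eq2: (x − 6.051)² + (y + 1.789)² = 50.1339812043²
eq3: (x − 18.985)² + (y + 44.835)² = 66.3186860555²
eq3−eq2, eq3−eq1 (x²,y² cancel):
  -25.868·x + 86.092·y = -446.040279
  -52.626·x + 162.354·y = -681.614742
det = -25.868·162.354 − 86.092·-52.626 = 330.904320
x = (-446.040279·162.354 − 86.092·-681.614742) / 330.904320 = -41.507005
y = (-25.868·-681.614742 − -446.040279·-52.626) / 330.904320 = -17.652552
|P − Q| = √((-41.507005 − 40.747)² + (-17.652552 − 42.933)²) = 102.158359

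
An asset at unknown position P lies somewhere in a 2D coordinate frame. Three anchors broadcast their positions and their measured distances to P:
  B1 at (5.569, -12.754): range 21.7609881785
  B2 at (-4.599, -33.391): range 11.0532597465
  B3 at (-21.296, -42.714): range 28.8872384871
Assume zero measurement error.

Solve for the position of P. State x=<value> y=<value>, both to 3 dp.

eq1: (x − 5.569)² + (y + 12.754)² = 21.7609881785²
eq2: (x + 4.599)² + (y + 33.391)² = 11.0532597465²
eq3: (x + 21.296)² + (y + 42.714)² = 28.8872384871²
eq3−eq1, eq3−eq2 (x²,y² cancel):
  53.730·x + 59.920·y = -1723.395194
  33.394·x + 18.646·y = -429.597734
det = 53.730·18.646 − 59.920·33.394 = -999.118900
x = (-1723.395194·18.646 − 59.920·-429.597734) / -999.118900 = 6.398568
y = (53.730·-429.597734 − -1723.395194·33.394) / -999.118900 = -34.499170

x=6.399 y=-34.499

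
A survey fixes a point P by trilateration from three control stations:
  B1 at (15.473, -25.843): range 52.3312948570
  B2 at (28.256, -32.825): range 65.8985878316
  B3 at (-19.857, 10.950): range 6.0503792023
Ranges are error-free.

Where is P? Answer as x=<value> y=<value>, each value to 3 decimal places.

eq1: (x − 15.473)² + (y + 25.843)² = 52.3312948570²
eq2: (x − 28.256)² + (y + 32.825)² = 65.8985878316²
eq3: (x + 19.857)² + (y − 10.950)² = 6.0503792023²
eq2−eq1, eq2−eq3 (x²,y² cancel):
  -25.566·x + 13.964·y = 635.451674
  -96.226·x + 87.550·y = 2944.337578
det = -25.566·87.550 − 13.964·-96.226 = -894.603436
x = (635.451674·87.550 − 13.964·2944.337578) / -894.603436 = -16.229609
y = (-25.566·2944.337578 − 635.451674·-96.226) / -894.603436 = 15.792430

x=-16.230 y=15.792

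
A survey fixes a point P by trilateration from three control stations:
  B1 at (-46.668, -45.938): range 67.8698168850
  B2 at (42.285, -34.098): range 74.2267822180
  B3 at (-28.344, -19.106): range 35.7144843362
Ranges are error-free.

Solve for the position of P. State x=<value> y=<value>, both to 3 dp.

eq1: (x + 46.668)² + (y + 45.938)² = 67.8698168850²
eq2: (x − 42.285)² + (y + 34.098)² = 74.2267822180²
eq3: (x + 28.344)² + (y + 19.106)² = 35.7144843362²
eq3−eq1, eq3−eq2 (x²,y² cancel):
  -36.648·x − 53.664·y = -211.007157
  141.258·x − 29.984·y = -2451.817550
det = -36.648·-29.984 − -53.664·141.258 = 8679.322944
x = (-211.007157·-29.984 − -53.664·-2451.817550) / 8679.322944 = -14.430561
y = (-36.648·-2451.817550 − -211.007157·141.258) / 8679.322944 = 13.786866

x=-14.431 y=13.787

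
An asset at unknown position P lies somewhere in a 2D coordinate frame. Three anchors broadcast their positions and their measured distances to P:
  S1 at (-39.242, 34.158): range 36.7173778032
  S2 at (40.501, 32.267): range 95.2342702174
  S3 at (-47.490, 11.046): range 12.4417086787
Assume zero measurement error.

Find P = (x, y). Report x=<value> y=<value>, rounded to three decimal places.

eq1: (x + 39.242)² + (y − 34.158)² = 36.7173778032²
eq2: (x − 40.501)² + (y − 32.267)² = 95.2342702174²
eq3: (x + 47.490)² + (y − 11.046)² = 12.4417086787²
eq2−eq3, eq2−eq1 (x²,y² cancel):
  -175.982·x − 42.442·y = 8610.594035
  -159.486·x + 3.782·y = 7746.613629
det = -175.982·3.782 − -42.442·-159.486 = -7434.468736
x = (8610.594035·3.782 − -42.442·7746.613629) / -7434.468736 = -48.604286
y = (-175.982·7746.613629 − 8610.594035·-159.486) / -7434.468736 = -1.345710

x=-48.604 y=-1.346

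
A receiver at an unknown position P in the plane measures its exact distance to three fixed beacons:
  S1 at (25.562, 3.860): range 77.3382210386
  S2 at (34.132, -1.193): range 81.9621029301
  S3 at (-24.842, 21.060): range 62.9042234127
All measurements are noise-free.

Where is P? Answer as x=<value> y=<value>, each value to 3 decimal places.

x=-37.792 y=-40.497

eq1: (x − 25.562)² + (y − 3.860)² = 77.3382210386²
eq2: (x − 34.132)² + (y + 1.193)² = 81.9621029301²
eq3: (x + 24.842)² + (y − 21.060)² = 62.9042234127²
eq3−eq1, eq3−eq2 (x²,y² cancel):
  100.808·x − 34.400·y = -2416.592230
  117.948·x − 44.506·y = -2655.076885
det = 100.808·-44.506 − -34.400·117.948 = -429.149648
x = (-2416.592230·-44.506 − -34.400·-2655.076885) / -429.149648 = -37.791500
y = (100.808·-2655.076885 − -2416.592230·117.948) / -429.149648 = -40.496899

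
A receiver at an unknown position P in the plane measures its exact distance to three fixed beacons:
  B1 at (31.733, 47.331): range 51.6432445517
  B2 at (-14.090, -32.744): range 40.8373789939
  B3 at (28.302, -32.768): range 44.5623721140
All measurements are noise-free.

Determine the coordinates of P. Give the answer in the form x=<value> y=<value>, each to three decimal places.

eq1: (x − 31.733)² + (y − 47.331)² = 51.6432445517²
eq2: (x + 14.090)² + (y + 32.744)² = 40.8373789939²
eq3: (x − 28.302)² + (y + 32.768)² = 44.5623721140²
eq1−eq2, eq1−eq3 (x²,y² cancel):
  -91.646·x − 160.150·y = -977.176029
  -6.862·x − 160.198·y = -691.242123
det = -91.646·-160.198 − -160.150·-6.862 = 13582.556608
x = (-977.176029·-160.198 − -160.150·-691.242123) / 13582.556608 = 3.374859
y = (-91.646·-691.242123 − -977.176029·-6.862) / 13582.556608 = 4.170363

x=3.375 y=4.170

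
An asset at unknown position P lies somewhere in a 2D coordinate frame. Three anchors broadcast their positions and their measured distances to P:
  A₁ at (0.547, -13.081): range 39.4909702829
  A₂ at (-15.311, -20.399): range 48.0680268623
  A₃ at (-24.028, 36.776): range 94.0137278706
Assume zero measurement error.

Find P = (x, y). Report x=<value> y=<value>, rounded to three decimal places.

x=27.798 y=-41.663

eq1: (x − 0.547)² + (y + 13.081)² = 39.4909702829²
eq2: (x + 15.311)² + (y + 20.399)² = 48.0680268623²
eq3: (x + 24.028)² + (y − 36.776)² = 94.0137278706²
eq1−eq3, eq1−eq2 (x²,y² cancel):
  -49.150·x + 99.714·y = -5520.637104
  -31.716·x − 14.636·y = -271.864321
det = -49.150·-14.636 − 99.714·-31.716 = 3881.888624
x = (-5520.637104·-14.636 − 99.714·-271.864321) / 3881.888624 = 27.797996
y = (-49.150·-271.864321 − -5520.637104·-31.716) / 3881.888624 = -41.662812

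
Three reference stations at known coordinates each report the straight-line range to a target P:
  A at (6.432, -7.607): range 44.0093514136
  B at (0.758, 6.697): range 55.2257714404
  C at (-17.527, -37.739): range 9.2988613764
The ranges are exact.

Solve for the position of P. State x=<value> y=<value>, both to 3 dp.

eq1: (x − 6.432)² + (y + 7.607)² = 44.0093514136²
eq2: (x − 0.758)² + (y − 6.697)² = 55.2257714404²
eq3: (x + 17.527)² + (y + 37.739)² = 9.2988613764²
eq1−eq2, eq1−eq3 (x²,y² cancel):
  -11.348·x + 28.608·y = -1166.875519
  -47.918·x − 60.264·y = 3482.544966
det = -11.348·-60.264 − 28.608·-47.918 = 2054.714016
x = (-1166.875519·-60.264 − 28.608·3482.544966) / 2054.714016 = -14.263815
y = (-11.348·3482.544966 − -1166.875519·-47.918) / 2054.714016 = -46.446494

x=-14.264 y=-46.446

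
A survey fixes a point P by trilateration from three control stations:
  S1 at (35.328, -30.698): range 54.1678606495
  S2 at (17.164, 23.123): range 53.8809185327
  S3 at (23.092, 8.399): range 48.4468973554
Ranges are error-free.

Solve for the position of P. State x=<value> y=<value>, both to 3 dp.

eq1: (x − 35.328)² + (y + 30.698)² = 54.1678606495²
eq2: (x − 17.164)² + (y − 23.123)² = 53.8809185327²
eq3: (x − 23.092)² + (y − 8.399)² = 48.4468973554²
eq1−eq3, eq1−eq2 (x²,y² cancel):
  -24.472·x + 78.194·y = -999.595859
  -36.328·x + 107.642·y = -1330.155018
det = -24.472·107.642 − 78.194·-36.328 = 206.416608
x = (-999.595859·107.642 − 78.194·-1330.155018) / 206.416608 = -17.384047
y = (-24.472·-1330.155018 − -999.595859·-36.328) / 206.416608 = -18.224138

x=-17.384 y=-18.224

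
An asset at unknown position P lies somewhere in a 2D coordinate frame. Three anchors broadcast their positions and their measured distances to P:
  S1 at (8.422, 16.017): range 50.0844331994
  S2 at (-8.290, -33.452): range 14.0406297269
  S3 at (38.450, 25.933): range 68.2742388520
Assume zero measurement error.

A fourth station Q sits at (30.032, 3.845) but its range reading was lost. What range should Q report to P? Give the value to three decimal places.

eq1: (x − 8.422)² + (y − 16.017)² = 50.0844331994²
eq2: (x + 8.290)² + (y + 33.452)² = 14.0406297269²
eq3: (x − 38.450)² + (y − 25.933)² = 68.2742388520²
eq1−eq3, eq1−eq2 (x²,y² cancel):
  60.056·x + 19.832·y = -329.472626
  -33.424·x − 98.938·y = 3171.597197
det = 60.056·-98.938 − 19.832·-33.424 = -5278.955760
x = (-329.472626·-98.938 − 19.832·3171.597197) / -5278.955760 = 5.740104
y = (60.056·3171.597197 − -329.472626·-33.424) / -5278.955760 = -33.995577
|P − Q| = √((5.740104 − 30.032)² + (-33.995577 − 3.845)²) = 44.966716

44.967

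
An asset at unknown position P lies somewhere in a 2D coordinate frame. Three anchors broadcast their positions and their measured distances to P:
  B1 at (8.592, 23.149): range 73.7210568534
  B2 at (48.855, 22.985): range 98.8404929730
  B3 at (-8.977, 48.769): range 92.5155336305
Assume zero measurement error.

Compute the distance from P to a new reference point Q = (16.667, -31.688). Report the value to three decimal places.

eq1: (x − 8.592)² + (y − 23.149)² = 73.7210568534²
eq2: (x − 48.855)² + (y − 22.985)² = 98.8404929730²
eq3: (x + 8.977)² + (y − 48.769)² = 92.5155336305²
eq1−eq2, eq1−eq3 (x²,y² cancel):
  80.526·x − 0.328·y = -2029.226243
  -35.138·x + 51.240·y = -1275.026514
det = 80.526·51.240 − -0.328·-35.138 = 4114.626976
x = (-2029.226243·51.240 − -0.328·-1275.026514) / 4114.626976 = -25.371865
y = (80.526·-1275.026514 − -2029.226243·-35.138) / 4114.626976 = -42.282262
|P − Q| = √((-25.371865 − 16.667)² + (-42.282262 − -31.688)²) = 43.353253

43.353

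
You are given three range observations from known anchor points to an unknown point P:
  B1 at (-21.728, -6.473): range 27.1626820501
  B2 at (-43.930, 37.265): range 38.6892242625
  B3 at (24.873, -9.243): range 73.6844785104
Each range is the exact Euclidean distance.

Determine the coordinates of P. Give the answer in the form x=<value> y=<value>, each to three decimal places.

eq1: (x + 21.728)² + (y + 6.473)² = 27.1626820501²
eq2: (x + 43.930)² + (y − 37.265)² = 38.6892242625²
eq3: (x − 24.873)² + (y + 9.243)² = 73.6844785104²
eq1−eq2, eq1−eq3 (x²,y² cancel):
  -44.404·x + 87.476·y = 2045.474634
  93.202·x − 5.540·y = -4501.497612
det = -44.404·-5.540 − 87.476·93.202 = -7906.939992
x = (2045.474634·-5.540 − 87.476·-4501.497612) / -7906.939992 = -48.367773
y = (-44.404·-4501.497612 − 2045.474634·93.202) / -7906.939992 = -1.168869

x=-48.368 y=-1.169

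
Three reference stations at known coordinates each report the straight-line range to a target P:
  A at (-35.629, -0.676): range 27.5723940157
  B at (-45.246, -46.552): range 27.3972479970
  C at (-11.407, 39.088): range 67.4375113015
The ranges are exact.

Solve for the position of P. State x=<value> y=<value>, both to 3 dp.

x=-26.406 y=-26.660

eq1: (x + 35.629)² + (y + 0.676)² = 27.5723940157²
eq2: (x + 45.246)² + (y + 46.552)² = 27.3972479970²
eq3: (x + 11.407)² + (y − 39.088)² = 67.4375113015²
eq1−eq2, eq1−eq3 (x²,y² cancel):
  -19.234·x − 91.752·y = 2954.034317
  48.444·x + 79.528·y = -3399.472243
det = -19.234·79.528 − -91.752·48.444 = 2915.192336
x = (2954.034317·79.528 − -91.752·-3399.472243) / 2915.192336 = -26.406469
y = (-19.234·-3399.472243 − 2954.034317·48.444) / 2915.192336 = -26.660261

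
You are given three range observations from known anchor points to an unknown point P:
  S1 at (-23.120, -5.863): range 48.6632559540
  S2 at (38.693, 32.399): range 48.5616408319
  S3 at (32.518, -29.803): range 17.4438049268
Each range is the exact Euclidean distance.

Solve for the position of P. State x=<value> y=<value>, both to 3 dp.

x=24.834 y=-14.143

eq1: (x + 23.120)² + (y + 5.863)² = 48.6632559540²
eq2: (x − 38.693)² + (y − 32.399)² = 48.5616408319²
eq3: (x − 32.518)² + (y + 29.803)² = 17.4438049268²
eq2−eq1, eq2−eq3 (x²,y² cancel):
  -123.626·x − 76.524·y = -1987.813801
  -12.350·x − 124.404·y = 1452.742313
det = -123.626·-124.404 − -76.524·-12.350 = 14434.497504
x = (-1987.813801·-124.404 − -76.524·1452.742313) / 14434.497504 = 24.833676
y = (-123.626·1452.742313 − -1987.813801·-12.350) / 14434.497504 = -14.142939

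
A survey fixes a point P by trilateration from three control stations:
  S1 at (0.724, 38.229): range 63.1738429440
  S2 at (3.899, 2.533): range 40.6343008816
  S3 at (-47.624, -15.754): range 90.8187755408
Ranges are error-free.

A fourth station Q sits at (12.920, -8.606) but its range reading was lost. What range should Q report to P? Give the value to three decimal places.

30.007

eq1: (x − 0.724)² + (y − 38.229)² = 63.1738429440²
eq2: (x − 3.899)² + (y − 2.533)² = 40.6343008816²
eq3: (x + 47.624)² + (y + 15.754)² = 90.8187755408²
eq1−eq3, eq1−eq2 (x²,y² cancel):
  -96.696·x − 107.966·y = -3202.862283
  6.350·x − 71.392·y = 899.425697
det = -96.696·-71.392 − -107.966·6.350 = 7588.904932
x = (-3202.862283·-71.392 − -107.966·899.425697) / 7588.904932 = 42.926633
y = (-96.696·899.425697 − -3202.862283·6.350) / 7588.904932 = -8.780278
|P − Q| = √((42.926633 − 12.920)² + (-8.780278 − -8.606)²) = 30.007139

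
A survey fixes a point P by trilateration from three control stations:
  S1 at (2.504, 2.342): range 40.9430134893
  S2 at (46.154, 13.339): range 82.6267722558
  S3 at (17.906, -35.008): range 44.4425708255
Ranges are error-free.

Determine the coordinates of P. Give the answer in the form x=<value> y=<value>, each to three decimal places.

eq1: (x − 2.504)² + (y − 2.342)² = 40.9430134893²
eq2: (x − 46.154)² + (y − 13.339)² = 82.6267722558²
eq3: (x − 17.906)² + (y + 35.008)² = 44.4425708255²
eq1−eq3, eq1−eq2 (x²,y² cancel):
  30.804·x − 74.700·y = 1235.618172
  87.300·x + 21.994·y = -2854.487483
det = 30.804·21.994 − -74.700·87.300 = 7198.813176
x = (1235.618172·21.994 − -74.700·-2854.487483) / 7198.813176 = -25.845098
y = (30.804·-2854.487483 − 1235.618172·87.300) / 7198.813176 = -27.198803

x=-25.845 y=-27.199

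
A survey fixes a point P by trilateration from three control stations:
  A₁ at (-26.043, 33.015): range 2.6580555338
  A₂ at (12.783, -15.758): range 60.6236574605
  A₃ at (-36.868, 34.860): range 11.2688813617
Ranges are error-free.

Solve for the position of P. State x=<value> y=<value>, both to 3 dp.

x=-26.519 y=30.400

eq1: (x + 26.043)² + (y − 33.015)² = 2.6580555338²
eq2: (x − 12.783)² + (y + 15.758)² = 60.6236574605²
eq3: (x + 36.868)² + (y − 34.860)² = 11.2688813617²
eq1−eq3, eq1−eq2 (x²,y² cancel):
  -21.650·x + 3.690·y = 686.318522
  77.652·x − 97.546·y = -5024.671006
det = -21.650·-97.546 − 3.690·77.652 = 1825.335020
x = (686.318522·-97.546 − 3.690·-5024.671006) / 1825.335020 = -26.519291
y = (-21.650·-5024.671006 − 686.318522·77.652) / 1825.335020 = 30.399965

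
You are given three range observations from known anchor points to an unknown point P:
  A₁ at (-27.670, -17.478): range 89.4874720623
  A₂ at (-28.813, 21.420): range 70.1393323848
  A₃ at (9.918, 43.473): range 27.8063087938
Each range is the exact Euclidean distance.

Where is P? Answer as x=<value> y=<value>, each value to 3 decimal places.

eq1: (x + 27.670)² + (y + 17.478)² = 89.4874720623²
eq2: (x + 28.813)² + (y − 21.420)² = 70.1393323848²
eq3: (x − 9.918)² + (y − 43.473)² = 27.8063087938²
eq1−eq3, eq1−eq2 (x²,y² cancel):
  75.176·x + 121.902·y = 8151.975916
  -2.286·x + 77.796·y = 3306.377694
det = 75.176·77.796 − 121.902·-2.286 = 6127.060068
x = (8151.975916·77.796 − 121.902·3306.377694) / 6127.060068 = 37.723976
y = (75.176·3306.377694 − 8151.975916·-2.286) / 6127.060068 = 43.609115

x=37.724 y=43.609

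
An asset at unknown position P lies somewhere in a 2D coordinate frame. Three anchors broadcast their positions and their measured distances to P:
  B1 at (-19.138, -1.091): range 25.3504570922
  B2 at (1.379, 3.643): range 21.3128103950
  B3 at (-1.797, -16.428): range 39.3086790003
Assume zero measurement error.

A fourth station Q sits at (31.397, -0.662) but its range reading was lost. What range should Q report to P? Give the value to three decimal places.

46.514

eq1: (x + 19.138)² + (y + 1.091)² = 25.3504570922²
eq2: (x − 1.379)² + (y − 3.643)² = 21.3128103950²
eq3: (x + 1.797)² + (y + 16.428)² = 39.3086790003²
eq1−eq3, eq1−eq2 (x²,y² cancel):
  34.682·x − 30.674·y = -996.871502
  41.034·x + 9.468·y = -163.870447
det = 34.682·9.468 − -30.674·41.034 = 1587.046092
x = (-996.871502·9.468 − -30.674·-163.870447) / 1587.046092 = -9.114380
y = (34.682·-163.870447 − -996.871502·41.034) / 1587.046092 = 22.193603
|P − Q| = √((-9.114380 − 31.397)² + (22.193603 − -0.662)²) = 46.513982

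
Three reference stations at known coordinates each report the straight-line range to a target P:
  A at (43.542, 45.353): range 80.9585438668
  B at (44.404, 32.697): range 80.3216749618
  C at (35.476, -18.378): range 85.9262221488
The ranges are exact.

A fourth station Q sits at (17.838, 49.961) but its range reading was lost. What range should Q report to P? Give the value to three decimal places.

57.449

eq1: (x − 43.542)² + (y − 45.353)² = 80.9585438668²
eq2: (x − 44.404)² + (y − 32.697)² = 80.3216749618²
eq3: (x − 35.476)² + (y + 18.378)² = 85.9262221488²
eq2−eq1, eq2−eq3 (x²,y² cancel):
  -1.724·x + 25.312·y = 809.276992
  -17.856·x − 102.150·y = -2376.255749
det = -1.724·-102.150 − 25.312·-17.856 = 628.077672
x = (809.276992·-102.150 − 25.312·-2376.255749) / 628.077672 = -35.855214
y = (-1.724·-2376.255749 − 809.276992·-17.856) / 628.077672 = 29.529970
|P − Q| = √((-35.855214 − 17.838)² + (29.529970 − 49.961)²) = 57.449005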